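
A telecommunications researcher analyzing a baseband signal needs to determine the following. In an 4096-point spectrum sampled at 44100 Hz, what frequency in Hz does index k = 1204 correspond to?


Frequency of DFT bin k:
f_k = k * fs / N
    = 1204 * 44100 / 4096
    = 53096400 / 4096
    = 12962.988 Hz

12962.988 Hz


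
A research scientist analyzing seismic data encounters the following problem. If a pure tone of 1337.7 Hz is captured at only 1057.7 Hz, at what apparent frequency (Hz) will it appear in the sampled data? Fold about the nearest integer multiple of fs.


Compute the nearest integer multiple of fs to the signal:
n = round(1337.7 / 1057.7) = 1
f_alias = |1337.7 - 1 * 1057.7|
        = |1337.7 - 1057.7|
        = 280.0 Hz

280.0


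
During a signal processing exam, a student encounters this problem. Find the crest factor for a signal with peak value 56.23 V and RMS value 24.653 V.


Crest factor is the ratio of peak to RMS:
CF = V_peak / V_rms
   = 56.23 / 24.653
   = 2.2809

2.2809


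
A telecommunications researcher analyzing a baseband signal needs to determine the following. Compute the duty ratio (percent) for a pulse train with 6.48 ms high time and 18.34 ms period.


Duty cycle as a percentage:
DC = (t_on / T) * 100
   = (6.48 / 18.34) * 100
   = 0.353326 * 100
   = 35.33 %

35.33 %


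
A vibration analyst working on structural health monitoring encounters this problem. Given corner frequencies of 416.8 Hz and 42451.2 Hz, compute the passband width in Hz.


Bandwidth is the difference of -3dB frequencies:
BW = f_high - f_low
   = 42451.2 - 416.8
   = 42034.4 Hz

42034.4 Hz


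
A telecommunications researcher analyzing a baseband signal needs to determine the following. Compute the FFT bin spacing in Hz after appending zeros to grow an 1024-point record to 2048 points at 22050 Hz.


Frequency resolution after zero-padding:
N_padded = 1024 * 2 = 2048
df = fs / N_padded
   = 22050 / 2048
   = 10.7666 Hz

10.7666 Hz


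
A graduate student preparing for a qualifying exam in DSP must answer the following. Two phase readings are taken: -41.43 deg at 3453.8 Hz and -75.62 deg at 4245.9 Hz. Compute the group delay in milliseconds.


Group delay from phase difference:
tau = -d(phi)/d(omega)
d(phi) = -34.19 deg = -0.596728 rad
d(omega) = 2*pi*(4245.9 - 3453.8) = 4976.9111 rad/s
tau = -(-0.596728) / 4976.9111
    = 0.1199 ms

0.1199 ms


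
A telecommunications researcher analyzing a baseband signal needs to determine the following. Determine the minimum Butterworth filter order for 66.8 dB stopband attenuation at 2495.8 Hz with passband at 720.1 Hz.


Butterworth filter order formula:
n = log10(10^(A/10) - 1) / (2 * log10(f_stop/f_pass))
10^(66.8/10) - 1 = 4786299.9232
f_stop/f_pass = 2495.8 / 720.1 = 3.4659
n = 6.1873 -> ceil = 7

7


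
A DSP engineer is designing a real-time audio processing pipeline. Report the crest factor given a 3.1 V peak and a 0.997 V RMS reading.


Crest factor is the ratio of peak to RMS:
CF = V_peak / V_rms
   = 3.1 / 0.997
   = 3.1093

3.1093


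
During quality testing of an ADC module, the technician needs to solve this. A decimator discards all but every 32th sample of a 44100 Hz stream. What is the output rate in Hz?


Decimation reduces the sample rate:
fs_out = fs_in / M
       = 44100 / 32
       = 1378.125 Hz

1378.125 Hz


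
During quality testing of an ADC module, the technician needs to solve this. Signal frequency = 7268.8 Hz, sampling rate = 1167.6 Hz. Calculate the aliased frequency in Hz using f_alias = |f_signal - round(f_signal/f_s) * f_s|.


Compute the nearest integer multiple of fs to the signal:
n = round(7268.8 / 1167.6) = 6
f_alias = |7268.8 - 6 * 1167.6|
        = |7268.8 - 7005.6|
        = 263.2 Hz

263.2


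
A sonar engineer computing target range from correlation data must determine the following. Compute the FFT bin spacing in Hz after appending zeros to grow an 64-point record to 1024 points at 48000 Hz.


Frequency resolution after zero-padding:
N_padded = 64 * 16 = 1024
df = fs / N_padded
   = 48000 / 1024
   = 46.875 Hz

46.875 Hz


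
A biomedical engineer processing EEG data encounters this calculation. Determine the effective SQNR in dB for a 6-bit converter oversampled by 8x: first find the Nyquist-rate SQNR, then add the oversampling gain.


Step 1 — baseline SQNR at Nyquist:
SQNR_base = 6.02*N + 1.76
          = 6.02*6 + 1.76
          = 37.88 dB

Step 2 — oversampling processing gain:
G = 10*log10(OSR) = 10*log10(8) = 9.03 dB

Step 3 — total:
SQNR_total = 37.88 + 9.03 = 46.91 dB

Base SQNR = 37.88 dB; oversampled SQNR = 46.91 dB


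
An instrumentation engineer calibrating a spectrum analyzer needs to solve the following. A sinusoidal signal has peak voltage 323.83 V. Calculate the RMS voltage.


RMS voltage for a sinusoidal waveform:
V_rms = V_peak / sqrt(2)
      = 323.83 / 1.414214
      = 228.982 V

228.982 V


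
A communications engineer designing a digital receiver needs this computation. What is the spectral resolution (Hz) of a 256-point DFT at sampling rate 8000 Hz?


DFT frequency resolution:
df = fs / N
   = 8000 / 256
   = 31.25 Hz

31.25 Hz


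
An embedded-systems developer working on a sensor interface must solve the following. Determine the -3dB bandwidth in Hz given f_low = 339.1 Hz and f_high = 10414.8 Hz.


Bandwidth is the difference of -3dB frequencies:
BW = f_high - f_low
   = 10414.8 - 339.1
   = 10075.7 Hz

10075.7 Hz


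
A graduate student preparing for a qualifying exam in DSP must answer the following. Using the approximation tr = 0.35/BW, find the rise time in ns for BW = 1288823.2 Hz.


Rise time from bandwidth relationship:
tr = 0.35 / BW
   = 0.35 / 1288823.2
   = 2.715655646e-07 s
   = 271.5656 ns

271.5656 ns


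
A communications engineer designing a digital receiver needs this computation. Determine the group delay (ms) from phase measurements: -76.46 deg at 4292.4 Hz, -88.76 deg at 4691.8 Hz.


Group delay from phase difference:
tau = -d(phi)/d(omega)
d(phi) = -12.3 deg = -0.214675 rad
d(omega) = 2*pi*(4691.8 - 4292.4) = 2509.5042 rad/s
tau = -(-0.214675) / 2509.5042
    = 0.0855 ms

0.0855 ms


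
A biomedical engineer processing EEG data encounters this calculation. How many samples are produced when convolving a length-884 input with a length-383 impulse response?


Linear convolution output length:
L = N + M - 1
  = 884 + 383 - 1
  = 1266 samples

1266


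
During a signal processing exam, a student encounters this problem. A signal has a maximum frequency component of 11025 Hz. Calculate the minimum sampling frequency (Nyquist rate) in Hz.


The Nyquist rate is twice the maximum frequency component.
fs_min = 2 * fmax
      = 2 * 11025
      = 22050 Hz

22050


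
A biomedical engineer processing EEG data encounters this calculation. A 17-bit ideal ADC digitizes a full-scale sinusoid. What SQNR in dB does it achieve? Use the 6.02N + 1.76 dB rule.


Theoretical SNR for a full-scale sinusoid:
SNR = 6.02 * N + 1.76
    = 6.02 * 17 + 1.76
    = 102.34 + 1.76
    = 104.1 dB

104.1 dB


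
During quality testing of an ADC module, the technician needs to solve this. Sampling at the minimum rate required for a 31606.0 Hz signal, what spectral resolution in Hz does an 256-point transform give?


Step 1 — Nyquist sampling rate:
fs = 2 * fmax = 2 * 31606.0 = 63212.0 Hz

Step 2 — DFT bin spacing:
df = fs / N = 63212.0 / 256 = 246.9219 Hz

246.9219 Hz


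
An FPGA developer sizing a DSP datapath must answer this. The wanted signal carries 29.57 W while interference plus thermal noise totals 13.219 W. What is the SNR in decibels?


SNR in decibels:
SNR = 10 * log10(Ps / Pn)
    = 10 * log10(29.57 / 13.219)
    = 10 * log10(2.2369)
    = 10 * 0.3497
    = 3.5 dB

3.5 dB


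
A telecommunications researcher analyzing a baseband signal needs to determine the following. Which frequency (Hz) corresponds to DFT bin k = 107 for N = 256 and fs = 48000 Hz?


Frequency of DFT bin k:
f_k = k * fs / N
    = 107 * 48000 / 256
    = 5136000 / 256
    = 20062.5 Hz

20062.5 Hz


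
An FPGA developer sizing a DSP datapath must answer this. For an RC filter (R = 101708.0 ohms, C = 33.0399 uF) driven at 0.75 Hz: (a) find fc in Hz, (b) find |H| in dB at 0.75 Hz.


Step 1 — cutoff frequency:
fc = 1 / (2*pi*R*C)
C = 33.0399 uF = 3.30399e-05 F
fc = 1 / (2*pi*101708.0*3.30399e-05)
   = 0.0473616 Hz

Step 2 — magnitude at f = 0.75 Hz:
|H(f)| = 1 / sqrt(1 + (f/fc)^2)
f/fc = 0.75 / 0.0473616 = 15.835614
|H| = 1 / sqrt(1 + 250.766671) = 0.0630233
|H|_dB = 20*log10(0.0630233) = -24.01 dB

fc = 0.0473616 Hz; |H(0.75 Hz)| = -24.01 dB


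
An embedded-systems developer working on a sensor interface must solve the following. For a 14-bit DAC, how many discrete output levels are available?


Number of quantization levels = 2^N
= 2^14
= 16384

16384


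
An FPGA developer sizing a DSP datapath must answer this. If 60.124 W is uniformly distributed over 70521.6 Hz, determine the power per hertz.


Power spectral density:
PSD = P / BW
    = 60.124 / 70521.6
    = 0.00085256 W/Hz

0.00085256 W/Hz


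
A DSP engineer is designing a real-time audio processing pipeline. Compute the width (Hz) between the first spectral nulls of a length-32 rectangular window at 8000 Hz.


Main lobe width for a rectangular window:
Width = 2 * fs / N
      = 2 * 8000 / 32
      = 16000 / 32
      = 500.0 Hz

500.0 Hz


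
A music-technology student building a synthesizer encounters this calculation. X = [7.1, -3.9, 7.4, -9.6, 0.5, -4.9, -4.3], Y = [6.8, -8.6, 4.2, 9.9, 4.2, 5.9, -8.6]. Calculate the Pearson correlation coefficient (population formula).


Pearson correlation coefficient (population):
r = cov(X,Y) / (std(X) * std(Y))
Mean X = -1.1, Mean Y = 1.9714
Cov(X,Y) = 6.172857
Std(X) = 5.938013, Std(Y) = 6.918446
r = 0.1503

0.1503


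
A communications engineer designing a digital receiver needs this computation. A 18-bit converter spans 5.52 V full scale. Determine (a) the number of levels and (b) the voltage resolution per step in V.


Step 1 — number of quantization levels:
L = 2^N = 2^18 = 262144

Step 2 — LSB step size:
delta = Vfs / L
      = 5.52 / 262144
      = 2.106e-05 V

Levels = 262144; step size = 2.106e-05 V


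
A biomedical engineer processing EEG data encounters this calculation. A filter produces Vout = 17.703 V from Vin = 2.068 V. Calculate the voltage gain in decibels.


Voltage gain in dB:
G = 20 * log10(Vout / Vin)
  = 20 * log10(17.703 / 2.068)
  = 20 * log10(8.560445)
  = 20 * 0.932496
  = 18.65 dB

18.65 dB


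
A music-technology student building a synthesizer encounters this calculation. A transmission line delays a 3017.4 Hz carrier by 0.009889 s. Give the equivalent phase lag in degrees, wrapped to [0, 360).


Phase shift from frequency and time delay:
phi = 360 * f * t_delay
    = 360 * 3017.4 * 0.009889
    = 10742.06 degrees
    mod 360 = 302.06 degrees

302.06 degrees


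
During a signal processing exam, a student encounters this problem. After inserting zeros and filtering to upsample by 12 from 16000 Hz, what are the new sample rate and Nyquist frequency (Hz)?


Step 1 — output sample rate after interpolation by L:
fs_out = L * fs_in = 12 * 16000 = 192000 Hz

Step 2 — Nyquist frequency of the output stream:
f_Nyq = fs_out / 2 = 192000 / 2 = 96000.0 Hz

fs_out = 192000 Hz; f_Nyquist = 96000.0 Hz


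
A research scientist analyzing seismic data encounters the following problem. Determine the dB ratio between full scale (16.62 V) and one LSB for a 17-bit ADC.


Dynamic range from full-scale to LSB:
V_min = V_max / 2^bits = 16.62 / 2^17
DR = 20 * log10(V_max / V_min)
   = 20 * log10(2^17)
   = 20 * 17 * log10(2)
   = 102.35 dB

102.35 dB


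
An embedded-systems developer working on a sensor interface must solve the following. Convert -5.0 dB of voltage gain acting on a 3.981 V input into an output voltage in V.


Output voltage from dB gain:
V_out = V_in * 10^(gain_dB / 20)
      = 3.981 * 10^(-5.0 / 20)
      = 3.981 * 0.562341
      = 2.2387 V

2.2387 V


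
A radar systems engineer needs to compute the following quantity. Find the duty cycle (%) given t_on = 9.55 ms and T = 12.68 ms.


Duty cycle as a percentage:
DC = (t_on / T) * 100
   = (9.55 / 12.68) * 100
   = 0.753155 * 100
   = 75.32 %

75.32 %


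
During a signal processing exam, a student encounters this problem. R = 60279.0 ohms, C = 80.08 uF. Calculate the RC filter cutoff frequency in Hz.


Cutoff frequency of a first-order RC filter:
fc = 1 / (2 * pi * R * C)
C = 80.08 uF = 8.008e-05 F
fc = 1 / (2 * pi * 60279.0 * 8.008e-05)
   = 1 / 30.329829700689
   = 0.032971 Hz

0.032971 Hz


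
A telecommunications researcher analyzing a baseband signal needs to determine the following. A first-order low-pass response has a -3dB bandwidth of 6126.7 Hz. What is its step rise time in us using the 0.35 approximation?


Rise time from bandwidth relationship:
tr = 0.35 / BW
   = 0.35 / 6126.7
   = 5.712700149e-05 s
   = 57.127 us

57.127 us


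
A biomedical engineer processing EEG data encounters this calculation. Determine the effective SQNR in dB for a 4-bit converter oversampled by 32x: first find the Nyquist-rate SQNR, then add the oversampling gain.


Step 1 — baseline SQNR at Nyquist:
SQNR_base = 6.02*N + 1.76
          = 6.02*4 + 1.76
          = 25.84 dB

Step 2 — oversampling processing gain:
G = 10*log10(OSR) = 10*log10(32) = 15.05 dB

Step 3 — total:
SQNR_total = 25.84 + 15.05 = 40.89 dB

Base SQNR = 25.84 dB; oversampled SQNR = 40.89 dB


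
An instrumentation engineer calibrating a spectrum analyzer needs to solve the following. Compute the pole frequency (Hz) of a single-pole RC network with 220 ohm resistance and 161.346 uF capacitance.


Cutoff frequency of a first-order RC filter:
fc = 1 / (2 * pi * R * C)
C = 161.346 uF = 0.000161346 F
fc = 1 / (2 * pi * 220 * 0.000161346)
   = 1 / 0.22302869964588
   = 4.483728 Hz

4.483728 Hz


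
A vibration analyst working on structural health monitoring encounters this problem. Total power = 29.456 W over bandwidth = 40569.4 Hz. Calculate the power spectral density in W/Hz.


Power spectral density:
PSD = P / BW
    = 29.456 / 40569.4
    = 0.00072606 W/Hz

0.00072606 W/Hz


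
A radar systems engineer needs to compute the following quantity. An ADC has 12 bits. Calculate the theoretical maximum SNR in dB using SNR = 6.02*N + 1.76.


Theoretical SNR for a full-scale sinusoid:
SNR = 6.02 * N + 1.76
    = 6.02 * 12 + 1.76
    = 72.24 + 1.76
    = 74.0 dB

74.0 dB


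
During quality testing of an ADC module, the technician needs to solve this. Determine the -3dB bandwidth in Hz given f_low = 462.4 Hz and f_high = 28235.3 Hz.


Bandwidth is the difference of -3dB frequencies:
BW = f_high - f_low
   = 28235.3 - 462.4
   = 27772.9 Hz

27772.9 Hz


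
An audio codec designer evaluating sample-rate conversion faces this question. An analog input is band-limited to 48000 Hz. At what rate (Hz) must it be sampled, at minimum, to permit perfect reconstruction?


The Nyquist rate is twice the maximum frequency component.
fs_min = 2 * fmax
      = 2 * 48000
      = 96000 Hz

96000


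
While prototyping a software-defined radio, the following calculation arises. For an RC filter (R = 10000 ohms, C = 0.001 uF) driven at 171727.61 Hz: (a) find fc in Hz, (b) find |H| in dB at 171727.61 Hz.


Step 1 — cutoff frequency:
fc = 1 / (2*pi*R*C)
C = 0.001 uF = 1e-09 F
fc = 1 / (2*pi*10000*1e-09)
   = 15915.494 Hz

Step 2 — magnitude at f = 171727.61 Hz:
|H(f)| = 1 / sqrt(1 + (f/fc)^2)
f/fc = 171727.61 / 15915.494 = 10.789964
|H| = 1 / sqrt(1 + 116.423323) = 0.0922832
|H|_dB = 20*log10(0.0922832) = -20.7 dB

fc = 15915.494 Hz; |H(171727.61 Hz)| = -20.7 dB


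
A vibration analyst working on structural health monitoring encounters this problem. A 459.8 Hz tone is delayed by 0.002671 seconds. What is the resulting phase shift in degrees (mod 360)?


Phase shift from frequency and time delay:
phi = 360 * f * t_delay
    = 360 * 459.8 * 0.002671
    = 442.13 degrees
    mod 360 = 82.13 degrees

82.13 degrees


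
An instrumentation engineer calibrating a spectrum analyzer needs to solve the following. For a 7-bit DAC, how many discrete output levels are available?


Number of quantization levels = 2^N
= 2^7
= 128

128


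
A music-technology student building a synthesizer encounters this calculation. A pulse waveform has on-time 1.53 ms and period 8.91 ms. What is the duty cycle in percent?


Duty cycle as a percentage:
DC = (t_on / T) * 100
   = (1.53 / 8.91) * 100
   = 0.171717 * 100
   = 17.17 %

17.17 %


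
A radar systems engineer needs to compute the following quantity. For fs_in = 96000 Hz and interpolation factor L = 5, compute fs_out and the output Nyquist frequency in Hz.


Step 1 — output sample rate after interpolation by L:
fs_out = L * fs_in = 5 * 96000 = 480000 Hz

Step 2 — Nyquist frequency of the output stream:
f_Nyq = fs_out / 2 = 480000 / 2 = 240000.0 Hz

fs_out = 480000 Hz; f_Nyquist = 240000.0 Hz


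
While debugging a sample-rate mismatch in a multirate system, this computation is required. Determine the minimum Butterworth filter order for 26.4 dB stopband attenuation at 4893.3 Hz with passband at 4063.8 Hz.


Butterworth filter order formula:
n = log10(10^(A/10) - 1) / (2 * log10(f_stop/f_pass))
10^(26.4/10) - 1 = 435.5158
f_stop/f_pass = 4893.3 / 4063.8 = 1.2041
n = 16.3569 -> ceil = 17

17


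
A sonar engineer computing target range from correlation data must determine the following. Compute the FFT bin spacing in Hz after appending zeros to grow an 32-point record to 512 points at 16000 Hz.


Frequency resolution after zero-padding:
N_padded = 32 * 16 = 512
df = fs / N_padded
   = 16000 / 512
   = 31.25 Hz

31.25 Hz


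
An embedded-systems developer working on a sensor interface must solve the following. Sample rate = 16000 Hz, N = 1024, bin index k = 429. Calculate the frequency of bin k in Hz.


Frequency of DFT bin k:
f_k = k * fs / N
    = 429 * 16000 / 1024
    = 6864000 / 1024
    = 6703.125 Hz

6703.125 Hz


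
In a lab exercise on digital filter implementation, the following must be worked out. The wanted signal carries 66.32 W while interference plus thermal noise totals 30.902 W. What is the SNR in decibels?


SNR in decibels:
SNR = 10 * log10(Ps / Pn)
    = 10 * log10(66.32 / 30.902)
    = 10 * log10(2.1461)
    = 10 * 0.3317
    = 3.32 dB

3.32 dB


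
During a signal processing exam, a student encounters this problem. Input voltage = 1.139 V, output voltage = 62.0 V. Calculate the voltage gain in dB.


Voltage gain in dB:
G = 20 * log10(Vout / Vin)
  = 20 * log10(62.0 / 1.139)
  = 20 * log10(54.433714)
  = 20 * 1.735868
  = 34.72 dB

34.72 dB


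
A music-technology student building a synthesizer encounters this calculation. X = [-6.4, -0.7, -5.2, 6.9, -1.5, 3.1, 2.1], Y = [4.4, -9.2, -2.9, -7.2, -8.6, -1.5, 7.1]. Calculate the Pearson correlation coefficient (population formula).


Pearson correlation coefficient (population):
r = cov(X,Y) / (std(X) * std(Y))
Mean X = -0.2429, Mean Y = -2.5571
Cov(X,Y) = -5.358163
Std(X) = 4.341776, Std(Y) = 5.917253
r = -0.2086

-0.2086


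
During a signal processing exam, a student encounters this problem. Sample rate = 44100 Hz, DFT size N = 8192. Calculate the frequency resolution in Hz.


DFT frequency resolution:
df = fs / N
   = 44100 / 8192
   = 5.3833 Hz

5.3833 Hz


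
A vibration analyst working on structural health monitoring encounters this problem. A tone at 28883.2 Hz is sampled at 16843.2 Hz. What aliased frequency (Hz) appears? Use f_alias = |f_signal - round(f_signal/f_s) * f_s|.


Compute the nearest integer multiple of fs to the signal:
n = round(28883.2 / 16843.2) = 2
f_alias = |28883.2 - 2 * 16843.2|
        = |28883.2 - 33686.4|
        = 4803.2 Hz

4803.2


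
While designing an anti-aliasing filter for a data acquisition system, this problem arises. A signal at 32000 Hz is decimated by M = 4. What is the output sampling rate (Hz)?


Decimation reduces the sample rate:
fs_out = fs_in / M
       = 32000 / 4
       = 8000.0 Hz

8000.0 Hz


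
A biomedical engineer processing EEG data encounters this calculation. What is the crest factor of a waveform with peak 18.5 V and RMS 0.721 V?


Crest factor is the ratio of peak to RMS:
CF = V_peak / V_rms
   = 18.5 / 0.721
   = 25.6588

25.6588


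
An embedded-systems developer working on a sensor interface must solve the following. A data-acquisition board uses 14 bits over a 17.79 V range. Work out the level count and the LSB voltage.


Step 1 — number of quantization levels:
L = 2^N = 2^14 = 16384

Step 2 — LSB step size:
delta = Vfs / L
      = 17.79 / 16384
      = 0.00108582 V

Levels = 16384; step size = 0.00108582 V


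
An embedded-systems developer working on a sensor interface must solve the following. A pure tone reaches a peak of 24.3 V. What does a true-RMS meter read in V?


RMS voltage for a sinusoidal waveform:
V_rms = V_peak / sqrt(2)
      = 24.3 / 1.414214
      = 17.183 V

17.183 V


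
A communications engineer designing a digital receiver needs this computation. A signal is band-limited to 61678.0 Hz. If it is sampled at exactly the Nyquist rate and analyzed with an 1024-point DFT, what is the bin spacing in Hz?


Step 1 — Nyquist sampling rate:
fs = 2 * fmax = 2 * 61678.0 = 123356.0 Hz

Step 2 — DFT bin spacing:
df = fs / N = 123356.0 / 1024 = 120.4648 Hz

120.4648 Hz


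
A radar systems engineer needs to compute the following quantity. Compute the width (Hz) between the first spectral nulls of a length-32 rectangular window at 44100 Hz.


Main lobe width for a rectangular window:
Width = 2 * fs / N
      = 2 * 44100 / 32
      = 88200 / 32
      = 2756.25 Hz

2756.25 Hz


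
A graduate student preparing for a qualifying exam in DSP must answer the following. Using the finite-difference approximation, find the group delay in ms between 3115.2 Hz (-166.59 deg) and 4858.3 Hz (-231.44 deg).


Group delay from phase difference:
tau = -d(phi)/d(omega)
d(phi) = -64.85 deg = -1.131846 rad
d(omega) = 2*pi*(4858.3 - 3115.2) = 10952.2203 rad/s
tau = -(-1.131846) / 10952.2203
    = 0.1033 ms

0.1033 ms


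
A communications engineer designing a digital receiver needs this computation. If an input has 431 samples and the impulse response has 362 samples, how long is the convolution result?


Linear convolution output length:
L = N + M - 1
  = 431 + 362 - 1
  = 792 samples

792


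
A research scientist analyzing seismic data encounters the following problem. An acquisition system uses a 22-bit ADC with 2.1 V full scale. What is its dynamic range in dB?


Dynamic range from full-scale to LSB:
V_min = V_max / 2^bits = 2.1 / 2^22
DR = 20 * log10(V_max / V_min)
   = 20 * log10(2^22)
   = 20 * 22 * log10(2)
   = 132.45 dB

132.45 dB


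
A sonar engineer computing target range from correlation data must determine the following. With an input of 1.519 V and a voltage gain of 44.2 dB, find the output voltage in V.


Output voltage from dB gain:
V_out = V_in * 10^(gain_dB / 20)
      = 1.519 * 10^(44.2 / 20)
      = 1.519 * 162.18101
      = 246.353 V

246.353 V


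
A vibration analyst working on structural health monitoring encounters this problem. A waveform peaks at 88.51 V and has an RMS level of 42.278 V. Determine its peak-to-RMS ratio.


Crest factor is the ratio of peak to RMS:
CF = V_peak / V_rms
   = 88.51 / 42.278
   = 2.0935

2.0935


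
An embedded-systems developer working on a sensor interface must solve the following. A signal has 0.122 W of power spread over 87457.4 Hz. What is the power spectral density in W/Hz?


Power spectral density:
PSD = P / BW
    = 0.122 / 87457.4
    = 1.39e-06 W/Hz

1.39e-06 W/Hz


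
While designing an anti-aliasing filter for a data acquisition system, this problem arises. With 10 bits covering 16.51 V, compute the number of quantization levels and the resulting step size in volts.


Step 1 — number of quantization levels:
L = 2^N = 2^10 = 1024

Step 2 — LSB step size:
delta = Vfs / L
      = 16.51 / 1024
      = 0.01612305 V

Levels = 1024; step size = 0.01612305 V


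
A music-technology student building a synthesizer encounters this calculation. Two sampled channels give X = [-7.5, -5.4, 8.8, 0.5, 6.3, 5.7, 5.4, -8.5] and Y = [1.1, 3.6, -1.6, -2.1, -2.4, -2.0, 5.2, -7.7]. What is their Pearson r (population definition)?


Pearson correlation coefficient (population):
r = cov(X,Y) / (std(X) * std(Y))
Mean X = 0.6625, Mean Y = -0.7375
Cov(X,Y) = 3.512344
Std(X) = 6.453475, Std(Y) = 3.756307
r = 0.1449

0.1449


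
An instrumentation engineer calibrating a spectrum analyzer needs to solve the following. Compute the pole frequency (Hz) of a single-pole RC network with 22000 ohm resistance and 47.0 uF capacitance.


Cutoff frequency of a first-order RC filter:
fc = 1 / (2 * pi * R * C)
C = 47.0 uF = 4.7e-05 F
fc = 1 / (2 * pi * 22000 * 4.7e-05)
   = 1 / 6.4968136076237
   = 0.153922 Hz

0.153922 Hz


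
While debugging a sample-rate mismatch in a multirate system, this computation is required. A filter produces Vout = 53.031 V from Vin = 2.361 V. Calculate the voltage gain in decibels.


Voltage gain in dB:
G = 20 * log10(Vout / Vin)
  = 20 * log10(53.031 / 2.361)
  = 20 * log10(22.461245)
  = 20 * 1.351434
  = 27.03 dB

27.03 dB


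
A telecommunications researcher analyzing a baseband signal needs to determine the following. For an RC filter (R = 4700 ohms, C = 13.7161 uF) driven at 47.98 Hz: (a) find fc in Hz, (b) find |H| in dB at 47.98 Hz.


Step 1 — cutoff frequency:
fc = 1 / (2*pi*R*C)
C = 13.7161 uF = 1.37161e-05 F
fc = 1 / (2*pi*4700*1.37161e-05)
   = 2.46883 Hz

Step 2 — magnitude at f = 47.98 Hz:
|H(f)| = 1 / sqrt(1 + (f/fc)^2)
f/fc = 47.98 / 2.46883 = 19.434307
|H| = 1 / sqrt(1 + 377.692289) = 0.0513874
|H|_dB = 20*log10(0.0513874) = -25.78 dB

fc = 2.46883 Hz; |H(47.98 Hz)| = -25.78 dB


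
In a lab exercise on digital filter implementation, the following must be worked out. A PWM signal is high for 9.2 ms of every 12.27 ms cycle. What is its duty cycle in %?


Duty cycle as a percentage:
DC = (t_on / T) * 100
   = (9.2 / 12.27) * 100
   = 0.749796 * 100
   = 74.98 %

74.98 %


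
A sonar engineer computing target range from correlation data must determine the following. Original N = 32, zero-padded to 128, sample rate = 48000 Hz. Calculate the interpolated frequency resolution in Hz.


Frequency resolution after zero-padding:
N_padded = 32 * 4 = 128
df = fs / N_padded
   = 48000 / 128
   = 375.0 Hz

375.0 Hz


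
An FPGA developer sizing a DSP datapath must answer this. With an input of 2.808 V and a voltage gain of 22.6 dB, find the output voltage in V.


Output voltage from dB gain:
V_out = V_in * 10^(gain_dB / 20)
      = 2.808 * 10^(22.6 / 20)
      = 2.808 * 13.489629
      = 37.8789 V

37.8789 V


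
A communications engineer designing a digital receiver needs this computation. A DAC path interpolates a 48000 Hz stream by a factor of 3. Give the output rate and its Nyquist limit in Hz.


Step 1 — output sample rate after interpolation by L:
fs_out = L * fs_in = 3 * 48000 = 144000 Hz

Step 2 — Nyquist frequency of the output stream:
f_Nyq = fs_out / 2 = 144000 / 2 = 72000.0 Hz

fs_out = 144000 Hz; f_Nyquist = 72000.0 Hz


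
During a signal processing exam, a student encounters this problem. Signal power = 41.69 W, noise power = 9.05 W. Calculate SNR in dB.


SNR in decibels:
SNR = 10 * log10(Ps / Pn)
    = 10 * log10(41.69 / 9.05)
    = 10 * log10(4.6066)
    = 10 * 0.6634
    = 6.63 dB

6.63 dB


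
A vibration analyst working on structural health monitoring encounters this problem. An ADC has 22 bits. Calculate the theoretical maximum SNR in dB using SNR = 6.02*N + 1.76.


Theoretical SNR for a full-scale sinusoid:
SNR = 6.02 * N + 1.76
    = 6.02 * 22 + 1.76
    = 132.44 + 1.76
    = 134.2 dB

134.2 dB


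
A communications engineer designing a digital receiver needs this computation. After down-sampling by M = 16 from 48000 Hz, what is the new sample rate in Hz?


Decimation reduces the sample rate:
fs_out = fs_in / M
       = 48000 / 16
       = 3000.0 Hz

3000.0 Hz


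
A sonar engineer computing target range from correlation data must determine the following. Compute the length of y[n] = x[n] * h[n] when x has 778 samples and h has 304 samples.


Linear convolution output length:
L = N + M - 1
  = 778 + 304 - 1
  = 1081 samples

1081


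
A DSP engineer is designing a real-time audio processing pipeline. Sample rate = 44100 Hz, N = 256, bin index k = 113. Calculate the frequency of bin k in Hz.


Frequency of DFT bin k:
f_k = k * fs / N
    = 113 * 44100 / 256
    = 4983300 / 256
    = 19466.016 Hz

19466.016 Hz


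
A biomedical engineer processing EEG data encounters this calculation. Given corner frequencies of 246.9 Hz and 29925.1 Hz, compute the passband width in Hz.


Bandwidth is the difference of -3dB frequencies:
BW = f_high - f_low
   = 29925.1 - 246.9
   = 29678.2 Hz

29678.2 Hz


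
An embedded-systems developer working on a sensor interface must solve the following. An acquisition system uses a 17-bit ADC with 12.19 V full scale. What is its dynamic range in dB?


Dynamic range from full-scale to LSB:
V_min = V_max / 2^bits = 12.19 / 2^17
DR = 20 * log10(V_max / V_min)
   = 20 * log10(2^17)
   = 20 * 17 * log10(2)
   = 102.35 dB

102.35 dB


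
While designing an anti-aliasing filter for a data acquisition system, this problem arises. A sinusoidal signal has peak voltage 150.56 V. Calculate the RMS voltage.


RMS voltage for a sinusoidal waveform:
V_rms = V_peak / sqrt(2)
      = 150.56 / 1.414214
      = 106.462 V

106.462 V


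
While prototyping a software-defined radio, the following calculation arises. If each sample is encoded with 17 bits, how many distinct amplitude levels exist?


Number of quantization levels = 2^N
= 2^17
= 131072

131072


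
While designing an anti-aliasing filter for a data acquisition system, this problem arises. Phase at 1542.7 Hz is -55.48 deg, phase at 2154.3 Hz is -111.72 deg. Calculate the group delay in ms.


Group delay from phase difference:
tau = -d(phi)/d(omega)
d(phi) = -56.24 deg = -0.981573 rad
d(omega) = 2*pi*(2154.3 - 1542.7) = 3842.7961 rad/s
tau = -(-0.981573) / 3842.7961
    = 0.2554 ms

0.2554 ms


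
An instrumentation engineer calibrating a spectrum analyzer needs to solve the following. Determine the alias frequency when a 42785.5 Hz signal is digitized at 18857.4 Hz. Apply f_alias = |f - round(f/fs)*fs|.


Compute the nearest integer multiple of fs to the signal:
n = round(42785.5 / 18857.4) = 2
f_alias = |42785.5 - 2 * 18857.4|
        = |42785.5 - 37714.8|
        = 5070.7 Hz

5070.7


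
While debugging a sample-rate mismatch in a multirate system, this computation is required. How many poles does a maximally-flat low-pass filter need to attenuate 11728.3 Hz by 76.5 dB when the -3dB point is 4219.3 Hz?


Butterworth filter order formula:
n = log10(10^(A/10) - 1) / (2 * log10(f_stop/f_pass))
10^(76.5/10) - 1 = 44668358.2151
f_stop/f_pass = 11728.3 / 4219.3 = 2.7797
n = 8.615 -> ceil = 9

9


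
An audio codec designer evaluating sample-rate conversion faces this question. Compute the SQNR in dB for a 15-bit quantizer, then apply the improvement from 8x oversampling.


Step 1 — baseline SQNR at Nyquist:
SQNR_base = 6.02*N + 1.76
          = 6.02*15 + 1.76
          = 92.06 dB

Step 2 — oversampling processing gain:
G = 10*log10(OSR) = 10*log10(8) = 9.03 dB

Step 3 — total:
SQNR_total = 92.06 + 9.03 = 101.09 dB

Base SQNR = 92.06 dB; oversampled SQNR = 101.09 dB


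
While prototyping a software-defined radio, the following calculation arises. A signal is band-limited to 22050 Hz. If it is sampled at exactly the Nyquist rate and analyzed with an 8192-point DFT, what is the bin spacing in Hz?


Step 1 — Nyquist sampling rate:
fs = 2 * fmax = 2 * 22050 = 44100 Hz

Step 2 — DFT bin spacing:
df = fs / N = 44100 / 8192 = 5.3833 Hz

5.3833 Hz


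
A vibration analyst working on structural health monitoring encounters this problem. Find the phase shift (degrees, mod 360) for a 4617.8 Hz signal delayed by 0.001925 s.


Phase shift from frequency and time delay:
phi = 360 * f * t_delay
    = 360 * 4617.8 * 0.001925
    = 3200.14 degrees
    mod 360 = 320.14 degrees

320.14 degrees


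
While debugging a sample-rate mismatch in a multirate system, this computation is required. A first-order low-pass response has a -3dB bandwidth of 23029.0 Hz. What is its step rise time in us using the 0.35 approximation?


Rise time from bandwidth relationship:
tr = 0.35 / BW
   = 0.35 / 23029.0
   = 1.519822832e-05 s
   = 15.1982 us

15.1982 us


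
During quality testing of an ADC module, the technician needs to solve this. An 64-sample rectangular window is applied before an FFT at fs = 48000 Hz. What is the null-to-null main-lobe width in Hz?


Main lobe width for a rectangular window:
Width = 2 * fs / N
      = 2 * 48000 / 64
      = 96000 / 64
      = 1500.0 Hz

1500.0 Hz


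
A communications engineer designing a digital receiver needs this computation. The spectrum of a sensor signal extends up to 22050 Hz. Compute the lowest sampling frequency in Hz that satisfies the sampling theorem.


The Nyquist rate is twice the maximum frequency component.
fs_min = 2 * fmax
      = 2 * 22050
      = 44100 Hz

44100


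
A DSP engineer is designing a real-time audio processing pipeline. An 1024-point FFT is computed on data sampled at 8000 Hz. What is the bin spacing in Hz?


DFT frequency resolution:
df = fs / N
   = 8000 / 1024
   = 7.8125 Hz

7.8125 Hz


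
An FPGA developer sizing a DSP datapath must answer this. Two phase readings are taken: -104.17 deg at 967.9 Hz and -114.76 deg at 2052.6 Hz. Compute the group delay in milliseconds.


Group delay from phase difference:
tau = -d(phi)/d(omega)
d(phi) = -10.59 deg = -0.18483 rad
d(omega) = 2*pi*(2052.6 - 967.9) = 6815.3711 rad/s
tau = -(-0.18483) / 6815.3711
    = 0.0271 ms

0.0271 ms


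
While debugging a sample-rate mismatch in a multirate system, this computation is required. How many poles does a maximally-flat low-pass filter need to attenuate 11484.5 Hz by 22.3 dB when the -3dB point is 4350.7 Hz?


Butterworth filter order formula:
n = log10(10^(A/10) - 1) / (2 * log10(f_stop/f_pass))
10^(22.3/10) - 1 = 168.8244
f_stop/f_pass = 11484.5 / 4350.7 = 2.6397
n = 2.6419 -> ceil = 3

3


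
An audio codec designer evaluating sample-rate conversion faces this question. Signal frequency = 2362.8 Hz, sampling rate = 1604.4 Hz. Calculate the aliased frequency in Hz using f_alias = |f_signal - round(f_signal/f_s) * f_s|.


Compute the nearest integer multiple of fs to the signal:
n = round(2362.8 / 1604.4) = 1
f_alias = |2362.8 - 1 * 1604.4|
        = |2362.8 - 1604.4|
        = 758.4 Hz

758.4


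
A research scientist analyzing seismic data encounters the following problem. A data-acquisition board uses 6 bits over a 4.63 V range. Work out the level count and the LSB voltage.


Step 1 — number of quantization levels:
L = 2^N = 2^6 = 64

Step 2 — LSB step size:
delta = Vfs / L
      = 4.63 / 64
      = 0.07234375 V

Levels = 64; step size = 0.07234375 V


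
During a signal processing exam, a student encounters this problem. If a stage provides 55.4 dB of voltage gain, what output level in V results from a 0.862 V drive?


Output voltage from dB gain:
V_out = V_in * 10^(gain_dB / 20)
      = 0.862 * 10^(55.4 / 20)
      = 0.862 * 588.843655
      = 507.5832 V

507.5832 V


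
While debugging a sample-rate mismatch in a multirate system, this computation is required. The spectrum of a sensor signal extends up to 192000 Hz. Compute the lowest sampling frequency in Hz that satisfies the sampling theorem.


The Nyquist rate is twice the maximum frequency component.
fs_min = 2 * fmax
      = 2 * 192000
      = 384000 Hz

384000


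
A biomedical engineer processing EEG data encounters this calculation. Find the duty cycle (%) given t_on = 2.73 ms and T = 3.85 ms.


Duty cycle as a percentage:
DC = (t_on / T) * 100
   = (2.73 / 3.85) * 100
   = 0.709091 * 100
   = 70.91 %

70.91 %


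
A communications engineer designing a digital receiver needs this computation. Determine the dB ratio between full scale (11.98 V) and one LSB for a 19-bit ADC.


Dynamic range from full-scale to LSB:
V_min = V_max / 2^bits = 11.98 / 2^19
DR = 20 * log10(V_max / V_min)
   = 20 * log10(2^19)
   = 20 * 19 * log10(2)
   = 114.39 dB

114.39 dB


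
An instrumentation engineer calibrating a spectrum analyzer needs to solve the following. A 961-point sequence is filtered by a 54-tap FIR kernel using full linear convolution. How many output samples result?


Linear convolution output length:
L = N + M - 1
  = 961 + 54 - 1
  = 1014 samples

1014


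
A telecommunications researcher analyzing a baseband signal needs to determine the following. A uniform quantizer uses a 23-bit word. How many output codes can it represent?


Number of quantization levels = 2^N
= 2^23
= 8388608

8388608


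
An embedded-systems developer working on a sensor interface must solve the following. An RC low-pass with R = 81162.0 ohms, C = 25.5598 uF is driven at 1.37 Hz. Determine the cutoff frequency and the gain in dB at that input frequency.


Step 1 — cutoff frequency:
fc = 1 / (2*pi*R*C)
C = 25.5598 uF = 2.55598e-05 F
fc = 1 / (2*pi*81162.0*2.55598e-05)
   = 0.0767202 Hz

Step 2 — magnitude at f = 1.37 Hz:
|H(f)| = 1 / sqrt(1 + (f/fc)^2)
f/fc = 1.37 / 0.0767202 = 17.857096
|H| = 1 / sqrt(1 + 318.875878) = 0.0559125
|H|_dB = 20*log10(0.0559125) = -25.05 dB

fc = 0.0767202 Hz; |H(1.37 Hz)| = -25.05 dB


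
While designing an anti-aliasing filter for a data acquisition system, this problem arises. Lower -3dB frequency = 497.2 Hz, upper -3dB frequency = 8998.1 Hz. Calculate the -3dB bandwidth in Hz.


Bandwidth is the difference of -3dB frequencies:
BW = f_high - f_low
   = 8998.1 - 497.2
   = 8500.9 Hz

8500.9 Hz


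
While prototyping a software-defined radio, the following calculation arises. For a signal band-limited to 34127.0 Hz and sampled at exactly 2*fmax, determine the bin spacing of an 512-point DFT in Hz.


Step 1 — Nyquist sampling rate:
fs = 2 * fmax = 2 * 34127.0 = 68254.0 Hz

Step 2 — DFT bin spacing:
df = fs / N = 68254.0 / 512 = 133.3086 Hz

133.3086 Hz


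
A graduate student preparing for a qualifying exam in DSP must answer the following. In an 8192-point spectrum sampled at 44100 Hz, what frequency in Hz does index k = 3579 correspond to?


Frequency of DFT bin k:
f_k = k * fs / N
    = 3579 * 44100 / 8192
    = 157833900 / 8192
    = 19266.833 Hz

19266.833 Hz


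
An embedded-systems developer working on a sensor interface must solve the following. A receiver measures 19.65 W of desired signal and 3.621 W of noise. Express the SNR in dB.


SNR in decibels:
SNR = 10 * log10(Ps / Pn)
    = 10 * log10(19.65 / 3.621)
    = 10 * log10(5.4267)
    = 10 * 0.7345
    = 7.35 dB

7.35 dB


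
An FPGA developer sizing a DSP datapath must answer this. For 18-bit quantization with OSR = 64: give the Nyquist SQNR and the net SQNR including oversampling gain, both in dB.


Step 1 — baseline SQNR at Nyquist:
SQNR_base = 6.02*N + 1.76
          = 6.02*18 + 1.76
          = 110.12 dB

Step 2 — oversampling processing gain:
G = 10*log10(OSR) = 10*log10(64) = 18.06 dB

Step 3 — total:
SQNR_total = 110.12 + 18.06 = 128.18 dB

Base SQNR = 110.12 dB; oversampled SQNR = 128.18 dB


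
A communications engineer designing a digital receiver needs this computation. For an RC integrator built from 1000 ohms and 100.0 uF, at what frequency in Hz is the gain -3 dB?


Cutoff frequency of a first-order RC filter:
fc = 1 / (2 * pi * R * C)
C = 100.0 uF = 0.0001 F
fc = 1 / (2 * pi * 1000 * 0.0001)
   = 1 / 0.62831853071796
   = 1.591549 Hz

1.591549 Hz
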